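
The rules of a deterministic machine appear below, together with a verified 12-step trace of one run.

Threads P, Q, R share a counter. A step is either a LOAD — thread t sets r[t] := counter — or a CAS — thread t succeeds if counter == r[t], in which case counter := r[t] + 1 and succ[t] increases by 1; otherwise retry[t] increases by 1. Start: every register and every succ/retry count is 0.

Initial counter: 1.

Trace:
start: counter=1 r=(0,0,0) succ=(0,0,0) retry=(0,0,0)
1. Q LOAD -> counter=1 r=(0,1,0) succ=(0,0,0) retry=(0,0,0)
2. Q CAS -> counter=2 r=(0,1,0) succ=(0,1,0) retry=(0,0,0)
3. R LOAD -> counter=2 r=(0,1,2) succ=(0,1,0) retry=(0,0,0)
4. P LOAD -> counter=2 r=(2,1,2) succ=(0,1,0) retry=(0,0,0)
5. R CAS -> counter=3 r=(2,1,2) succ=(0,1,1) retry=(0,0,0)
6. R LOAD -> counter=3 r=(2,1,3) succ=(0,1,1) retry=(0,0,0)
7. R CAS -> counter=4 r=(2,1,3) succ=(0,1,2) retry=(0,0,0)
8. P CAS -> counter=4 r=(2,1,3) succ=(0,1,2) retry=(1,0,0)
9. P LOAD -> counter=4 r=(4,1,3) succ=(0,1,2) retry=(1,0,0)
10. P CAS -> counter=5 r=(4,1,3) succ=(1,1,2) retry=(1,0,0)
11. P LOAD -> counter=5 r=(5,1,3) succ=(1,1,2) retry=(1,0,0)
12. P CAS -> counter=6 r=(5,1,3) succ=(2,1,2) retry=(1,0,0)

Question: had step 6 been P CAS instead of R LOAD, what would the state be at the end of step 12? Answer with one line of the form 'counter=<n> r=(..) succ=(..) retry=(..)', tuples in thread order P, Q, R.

(re-executing from step 6 with the substitution; state before step 6: counter=3 r=(2,1,2) succ=(0,1,1) retry=(0,0,0))
6. P CAS -> counter=3 r=(2,1,2) succ=(0,1,1) retry=(1,0,0)
7. R CAS -> counter=3 r=(2,1,2) succ=(0,1,1) retry=(1,0,1)
8. P CAS -> counter=3 r=(2,1,2) succ=(0,1,1) retry=(2,0,1)
9. P LOAD -> counter=3 r=(3,1,2) succ=(0,1,1) retry=(2,0,1)
10. P CAS -> counter=4 r=(3,1,2) succ=(1,1,1) retry=(2,0,1)
11. P LOAD -> counter=4 r=(4,1,2) succ=(1,1,1) retry=(2,0,1)
12. P CAS -> counter=5 r=(4,1,2) succ=(2,1,1) retry=(2,0,1)

counter=5 r=(4,1,2) succ=(2,1,1) retry=(2,0,1)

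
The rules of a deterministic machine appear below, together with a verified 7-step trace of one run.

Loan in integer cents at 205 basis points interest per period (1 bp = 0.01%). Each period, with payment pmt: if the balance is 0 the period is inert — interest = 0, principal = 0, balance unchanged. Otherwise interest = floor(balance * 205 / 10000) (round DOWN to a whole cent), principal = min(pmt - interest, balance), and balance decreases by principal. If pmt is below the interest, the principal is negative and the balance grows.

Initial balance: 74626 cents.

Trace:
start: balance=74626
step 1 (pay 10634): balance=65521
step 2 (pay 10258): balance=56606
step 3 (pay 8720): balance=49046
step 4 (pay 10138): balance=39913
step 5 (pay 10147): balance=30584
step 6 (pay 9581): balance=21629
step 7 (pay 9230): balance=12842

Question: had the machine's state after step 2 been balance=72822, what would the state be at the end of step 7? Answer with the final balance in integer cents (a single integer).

state after step 2 := balance=72822
step 3 (pay 8720): balance=65594
step 4 (pay 10138): balance=56800
step 5 (pay 10147): balance=47817
step 6 (pay 9581): balance=39216
step 7 (pay 9230): balance=30789

30789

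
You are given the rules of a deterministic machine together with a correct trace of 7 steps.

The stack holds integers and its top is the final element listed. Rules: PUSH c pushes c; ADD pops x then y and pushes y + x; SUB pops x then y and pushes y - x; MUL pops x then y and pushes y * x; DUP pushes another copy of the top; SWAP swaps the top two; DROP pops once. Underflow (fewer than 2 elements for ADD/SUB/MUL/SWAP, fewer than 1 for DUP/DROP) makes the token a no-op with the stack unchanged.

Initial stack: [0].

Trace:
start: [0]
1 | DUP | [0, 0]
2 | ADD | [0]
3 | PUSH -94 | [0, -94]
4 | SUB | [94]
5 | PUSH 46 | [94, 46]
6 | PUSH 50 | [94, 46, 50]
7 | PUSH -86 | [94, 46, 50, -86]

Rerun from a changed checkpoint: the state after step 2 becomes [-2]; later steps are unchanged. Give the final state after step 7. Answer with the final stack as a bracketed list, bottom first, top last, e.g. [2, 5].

[92, 46, 50, -86]

state after step 2 := [-2]
3 | PUSH -94 | [-2, -94]
4 | SUB | [92]
5 | PUSH 46 | [92, 46]
6 | PUSH 50 | [92, 46, 50]
7 | PUSH -86 | [92, 46, 50, -86]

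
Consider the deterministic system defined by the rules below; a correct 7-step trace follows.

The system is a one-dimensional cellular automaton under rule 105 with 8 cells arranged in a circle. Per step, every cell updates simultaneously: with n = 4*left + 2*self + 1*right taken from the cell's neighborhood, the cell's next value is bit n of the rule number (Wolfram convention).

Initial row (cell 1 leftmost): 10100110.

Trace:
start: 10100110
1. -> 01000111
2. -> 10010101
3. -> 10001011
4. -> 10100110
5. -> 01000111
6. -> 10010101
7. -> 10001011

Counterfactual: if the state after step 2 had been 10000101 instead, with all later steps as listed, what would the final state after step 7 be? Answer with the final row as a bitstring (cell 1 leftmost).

10110011

state after step 2 := 10000101
3. -> 10110011
4. -> 11110010
5. -> 10010001
6. -> 10000101
7. -> 10110011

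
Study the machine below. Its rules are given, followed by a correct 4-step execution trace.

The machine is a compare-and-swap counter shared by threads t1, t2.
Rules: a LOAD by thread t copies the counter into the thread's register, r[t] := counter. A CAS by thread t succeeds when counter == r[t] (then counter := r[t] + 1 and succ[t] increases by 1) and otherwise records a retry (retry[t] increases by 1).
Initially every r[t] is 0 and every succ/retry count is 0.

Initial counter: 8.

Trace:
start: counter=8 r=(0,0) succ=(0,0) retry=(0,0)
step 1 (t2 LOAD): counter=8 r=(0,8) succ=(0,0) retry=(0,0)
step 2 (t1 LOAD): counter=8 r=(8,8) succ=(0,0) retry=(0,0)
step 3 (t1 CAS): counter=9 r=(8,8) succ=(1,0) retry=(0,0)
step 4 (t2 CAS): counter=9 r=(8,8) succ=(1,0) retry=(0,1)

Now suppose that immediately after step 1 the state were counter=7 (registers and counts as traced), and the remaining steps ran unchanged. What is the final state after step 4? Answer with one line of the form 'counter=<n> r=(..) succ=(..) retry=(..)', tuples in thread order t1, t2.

state after step 1 := counter=7 r=(0,8) succ=(0,0) retry=(0,0)
step 2 (t1 LOAD): counter=7 r=(7,8) succ=(0,0) retry=(0,0)
step 3 (t1 CAS): counter=8 r=(7,8) succ=(1,0) retry=(0,0)
step 4 (t2 CAS): counter=9 r=(7,8) succ=(1,1) retry=(0,0)

counter=9 r=(7,8) succ=(1,1) retry=(0,0)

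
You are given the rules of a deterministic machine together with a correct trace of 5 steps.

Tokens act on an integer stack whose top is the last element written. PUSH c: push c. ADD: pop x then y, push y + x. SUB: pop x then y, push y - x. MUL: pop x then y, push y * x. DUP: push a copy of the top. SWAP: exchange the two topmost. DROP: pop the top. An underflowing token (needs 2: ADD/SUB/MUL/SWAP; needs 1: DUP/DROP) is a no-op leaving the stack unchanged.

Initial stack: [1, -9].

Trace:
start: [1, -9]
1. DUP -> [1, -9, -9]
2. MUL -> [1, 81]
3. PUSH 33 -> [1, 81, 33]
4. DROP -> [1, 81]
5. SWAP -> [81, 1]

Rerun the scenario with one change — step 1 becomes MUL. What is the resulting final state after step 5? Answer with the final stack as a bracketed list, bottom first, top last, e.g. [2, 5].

(re-executing from step 1 with the substitution; state before step 1: [1, -9])
1. MUL -> [-9]
2. MUL -> [-9]
3. PUSH 33 -> [-9, 33]
4. DROP -> [-9]
5. SWAP -> [-9]

[-9]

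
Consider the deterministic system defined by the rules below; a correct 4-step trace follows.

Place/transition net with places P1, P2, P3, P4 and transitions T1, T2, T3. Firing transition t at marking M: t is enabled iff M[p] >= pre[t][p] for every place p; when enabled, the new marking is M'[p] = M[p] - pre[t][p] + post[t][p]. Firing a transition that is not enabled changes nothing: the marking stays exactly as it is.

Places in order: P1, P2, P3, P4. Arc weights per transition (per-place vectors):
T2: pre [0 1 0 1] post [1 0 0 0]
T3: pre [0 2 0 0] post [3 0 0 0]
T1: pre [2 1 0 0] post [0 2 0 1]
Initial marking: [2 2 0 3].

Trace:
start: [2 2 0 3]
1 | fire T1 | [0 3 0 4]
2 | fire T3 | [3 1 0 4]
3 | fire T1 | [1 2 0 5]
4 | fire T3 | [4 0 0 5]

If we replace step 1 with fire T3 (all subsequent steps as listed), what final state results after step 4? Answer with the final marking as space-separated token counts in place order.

5 0 0 3

(re-executing from step 1 with the substitution; state before step 1: [2 2 0 3])
1 | fire T3 | [5 0 0 3]
2 | fire T3 | [5 0 0 3]
3 | fire T1 | [5 0 0 3]
4 | fire T3 | [5 0 0 3]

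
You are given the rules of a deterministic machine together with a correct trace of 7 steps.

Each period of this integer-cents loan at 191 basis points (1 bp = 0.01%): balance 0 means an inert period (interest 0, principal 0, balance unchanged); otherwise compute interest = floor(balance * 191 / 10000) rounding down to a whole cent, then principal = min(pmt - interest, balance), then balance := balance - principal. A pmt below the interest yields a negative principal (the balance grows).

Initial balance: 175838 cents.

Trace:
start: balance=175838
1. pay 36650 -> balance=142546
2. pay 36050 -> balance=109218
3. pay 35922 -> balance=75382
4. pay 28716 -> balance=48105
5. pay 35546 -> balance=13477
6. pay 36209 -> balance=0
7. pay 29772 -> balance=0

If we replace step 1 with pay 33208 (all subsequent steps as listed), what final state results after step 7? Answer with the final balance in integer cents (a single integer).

0

(re-executing from step 1 with the substitution; state before step 1: balance=175838)
1. pay 33208 -> balance=145988
2. pay 36050 -> balance=112726
3. pay 35922 -> balance=78957
4. pay 28716 -> balance=51749
5. pay 35546 -> balance=17191
6. pay 36209 -> balance=0
7. pay 29772 -> balance=0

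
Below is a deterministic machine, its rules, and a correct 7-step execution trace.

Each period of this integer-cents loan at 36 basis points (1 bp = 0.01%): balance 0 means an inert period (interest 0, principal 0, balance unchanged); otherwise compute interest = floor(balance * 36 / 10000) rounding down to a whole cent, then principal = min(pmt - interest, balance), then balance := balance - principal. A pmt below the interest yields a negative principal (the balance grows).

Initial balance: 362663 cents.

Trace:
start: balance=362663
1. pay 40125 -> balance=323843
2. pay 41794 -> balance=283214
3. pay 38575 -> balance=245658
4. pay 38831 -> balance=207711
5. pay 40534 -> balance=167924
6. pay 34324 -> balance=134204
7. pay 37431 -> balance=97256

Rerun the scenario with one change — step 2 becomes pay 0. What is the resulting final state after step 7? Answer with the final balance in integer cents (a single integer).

139808

(re-executing from step 2 with the substitution; state before step 2: balance=323843)
2. pay 0 -> balance=325008
3. pay 38575 -> balance=287603
4. pay 38831 -> balance=249807
5. pay 40534 -> balance=210172
6. pay 34324 -> balance=176604
7. pay 37431 -> balance=139808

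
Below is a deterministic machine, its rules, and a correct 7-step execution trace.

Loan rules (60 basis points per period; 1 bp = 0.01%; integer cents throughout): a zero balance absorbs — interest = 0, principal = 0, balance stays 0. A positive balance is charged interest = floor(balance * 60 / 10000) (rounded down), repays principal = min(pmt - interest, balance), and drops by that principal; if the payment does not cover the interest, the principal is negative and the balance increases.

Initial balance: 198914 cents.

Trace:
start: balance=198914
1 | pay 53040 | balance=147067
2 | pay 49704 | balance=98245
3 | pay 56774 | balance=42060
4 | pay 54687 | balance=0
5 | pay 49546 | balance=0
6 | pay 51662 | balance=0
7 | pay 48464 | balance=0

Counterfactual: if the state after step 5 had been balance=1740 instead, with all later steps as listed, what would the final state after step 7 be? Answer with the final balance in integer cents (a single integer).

0

state after step 5 := balance=1740
6 | pay 51662 | balance=0
7 | pay 48464 | balance=0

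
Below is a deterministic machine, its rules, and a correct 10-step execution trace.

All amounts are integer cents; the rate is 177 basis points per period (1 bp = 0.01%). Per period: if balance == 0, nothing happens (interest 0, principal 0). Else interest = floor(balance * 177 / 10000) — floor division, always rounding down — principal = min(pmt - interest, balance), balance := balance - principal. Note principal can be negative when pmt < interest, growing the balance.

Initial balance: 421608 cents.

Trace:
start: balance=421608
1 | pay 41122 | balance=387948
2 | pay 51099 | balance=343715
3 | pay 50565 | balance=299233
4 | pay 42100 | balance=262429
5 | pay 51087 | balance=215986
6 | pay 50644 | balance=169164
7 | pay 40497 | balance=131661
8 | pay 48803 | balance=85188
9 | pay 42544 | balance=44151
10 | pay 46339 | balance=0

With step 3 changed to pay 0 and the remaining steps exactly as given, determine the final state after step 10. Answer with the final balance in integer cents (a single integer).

(re-executing from step 3 with the substitution; state before step 3: balance=343715)
3 | pay 0 | balance=349798
4 | pay 42100 | balance=313889
5 | pay 51087 | balance=268357
6 | pay 50644 | balance=222462
7 | pay 40497 | balance=185902
8 | pay 48803 | balance=140389
9 | pay 42544 | balance=100329
10 | pay 46339 | balance=55765

55765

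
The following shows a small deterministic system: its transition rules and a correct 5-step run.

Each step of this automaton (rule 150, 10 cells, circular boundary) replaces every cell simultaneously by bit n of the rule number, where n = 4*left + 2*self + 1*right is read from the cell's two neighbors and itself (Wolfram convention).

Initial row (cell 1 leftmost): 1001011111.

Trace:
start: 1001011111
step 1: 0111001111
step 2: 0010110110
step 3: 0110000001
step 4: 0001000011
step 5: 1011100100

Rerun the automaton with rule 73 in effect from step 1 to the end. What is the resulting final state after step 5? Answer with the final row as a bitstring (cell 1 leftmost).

1011010110

(re-executing steps 1..5 under rule 73; state before step 1: 1001011111)
step 1: 1000010000
step 2: 0011000110
step 3: 1011010110
step 4: 0011000110
step 5: 1011010110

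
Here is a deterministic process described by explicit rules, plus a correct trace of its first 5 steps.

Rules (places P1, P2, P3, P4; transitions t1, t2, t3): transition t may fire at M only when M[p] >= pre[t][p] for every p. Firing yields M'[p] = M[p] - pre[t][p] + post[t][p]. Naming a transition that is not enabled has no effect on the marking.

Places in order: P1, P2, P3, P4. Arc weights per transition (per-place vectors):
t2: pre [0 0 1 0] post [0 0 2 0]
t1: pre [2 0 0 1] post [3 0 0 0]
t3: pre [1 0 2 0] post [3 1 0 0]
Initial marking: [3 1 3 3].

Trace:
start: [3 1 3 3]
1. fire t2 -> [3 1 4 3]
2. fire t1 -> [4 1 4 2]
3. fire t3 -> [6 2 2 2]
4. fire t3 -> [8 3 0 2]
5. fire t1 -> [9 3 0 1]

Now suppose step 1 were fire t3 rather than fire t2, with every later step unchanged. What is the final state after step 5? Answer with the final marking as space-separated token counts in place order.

7 2 1 1

(re-executing from step 1 with the substitution; state before step 1: [3 1 3 3])
1. fire t3 -> [5 2 1 3]
2. fire t1 -> [6 2 1 2]
3. fire t3 -> [6 2 1 2]
4. fire t3 -> [6 2 1 2]
5. fire t1 -> [7 2 1 1]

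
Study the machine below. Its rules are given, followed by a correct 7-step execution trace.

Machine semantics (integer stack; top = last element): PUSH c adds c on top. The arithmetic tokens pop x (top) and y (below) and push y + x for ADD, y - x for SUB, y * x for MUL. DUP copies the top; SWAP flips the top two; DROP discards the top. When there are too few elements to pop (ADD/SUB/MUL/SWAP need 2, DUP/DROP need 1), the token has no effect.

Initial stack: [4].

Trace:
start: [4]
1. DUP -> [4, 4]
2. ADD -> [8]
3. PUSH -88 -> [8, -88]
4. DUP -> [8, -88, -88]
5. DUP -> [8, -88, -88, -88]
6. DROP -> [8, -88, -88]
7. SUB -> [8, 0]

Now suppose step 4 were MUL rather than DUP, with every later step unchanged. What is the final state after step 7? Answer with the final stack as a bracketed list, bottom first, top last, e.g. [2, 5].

[-704]

(re-executing from step 4 with the substitution; state before step 4: [8, -88])
4. MUL -> [-704]
5. DUP -> [-704, -704]
6. DROP -> [-704]
7. SUB -> [-704]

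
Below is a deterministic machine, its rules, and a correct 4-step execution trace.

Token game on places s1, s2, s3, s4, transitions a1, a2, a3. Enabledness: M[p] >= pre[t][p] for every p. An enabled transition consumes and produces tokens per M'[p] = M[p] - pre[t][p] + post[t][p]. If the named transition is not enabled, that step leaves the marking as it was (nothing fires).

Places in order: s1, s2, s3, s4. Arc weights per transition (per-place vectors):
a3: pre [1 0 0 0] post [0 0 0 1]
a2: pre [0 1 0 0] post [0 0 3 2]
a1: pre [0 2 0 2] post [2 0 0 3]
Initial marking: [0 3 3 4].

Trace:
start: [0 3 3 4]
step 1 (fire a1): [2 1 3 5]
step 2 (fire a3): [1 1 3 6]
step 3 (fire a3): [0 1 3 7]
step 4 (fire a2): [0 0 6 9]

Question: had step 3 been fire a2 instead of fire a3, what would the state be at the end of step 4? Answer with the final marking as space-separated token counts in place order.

(re-executing from step 3 with the substitution; state before step 3: [1 1 3 6])
step 3 (fire a2): [1 0 6 8]
step 4 (fire a2): [1 0 6 8]

1 0 6 8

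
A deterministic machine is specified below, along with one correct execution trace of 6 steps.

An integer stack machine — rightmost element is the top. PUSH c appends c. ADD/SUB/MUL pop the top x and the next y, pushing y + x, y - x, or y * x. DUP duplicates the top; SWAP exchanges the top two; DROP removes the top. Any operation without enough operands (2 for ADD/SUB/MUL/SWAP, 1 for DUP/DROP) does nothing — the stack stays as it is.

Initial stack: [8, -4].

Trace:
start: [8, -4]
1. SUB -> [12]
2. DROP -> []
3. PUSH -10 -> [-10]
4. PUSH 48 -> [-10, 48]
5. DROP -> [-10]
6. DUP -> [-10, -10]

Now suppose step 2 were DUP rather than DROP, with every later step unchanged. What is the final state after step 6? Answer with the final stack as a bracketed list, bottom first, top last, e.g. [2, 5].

(re-executing from step 2 with the substitution; state before step 2: [12])
2. DUP -> [12, 12]
3. PUSH -10 -> [12, 12, -10]
4. PUSH 48 -> [12, 12, -10, 48]
5. DROP -> [12, 12, -10]
6. DUP -> [12, 12, -10, -10]

[12, 12, -10, -10]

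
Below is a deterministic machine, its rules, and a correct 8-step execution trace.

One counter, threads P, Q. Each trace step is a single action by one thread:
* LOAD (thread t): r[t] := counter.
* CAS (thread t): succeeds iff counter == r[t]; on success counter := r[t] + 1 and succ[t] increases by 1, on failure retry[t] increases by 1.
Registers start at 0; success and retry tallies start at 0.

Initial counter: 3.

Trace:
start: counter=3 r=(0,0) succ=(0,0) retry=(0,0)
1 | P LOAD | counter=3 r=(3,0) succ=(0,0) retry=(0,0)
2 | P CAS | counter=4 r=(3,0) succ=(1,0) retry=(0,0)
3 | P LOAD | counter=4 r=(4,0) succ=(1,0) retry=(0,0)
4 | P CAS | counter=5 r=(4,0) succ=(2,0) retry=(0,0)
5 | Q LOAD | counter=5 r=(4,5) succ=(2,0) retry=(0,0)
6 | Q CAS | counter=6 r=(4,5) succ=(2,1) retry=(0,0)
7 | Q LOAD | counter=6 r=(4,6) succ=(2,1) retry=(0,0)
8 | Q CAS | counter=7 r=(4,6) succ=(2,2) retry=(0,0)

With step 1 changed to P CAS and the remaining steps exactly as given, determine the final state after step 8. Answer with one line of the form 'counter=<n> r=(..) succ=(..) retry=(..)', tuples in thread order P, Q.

counter=6 r=(3,5) succ=(1,2) retry=(2,0)

(re-executing from step 1 with the substitution; state before step 1: counter=3 r=(0,0) succ=(0,0) retry=(0,0))
1 | P CAS | counter=3 r=(0,0) succ=(0,0) retry=(1,0)
2 | P CAS | counter=3 r=(0,0) succ=(0,0) retry=(2,0)
3 | P LOAD | counter=3 r=(3,0) succ=(0,0) retry=(2,0)
4 | P CAS | counter=4 r=(3,0) succ=(1,0) retry=(2,0)
5 | Q LOAD | counter=4 r=(3,4) succ=(1,0) retry=(2,0)
6 | Q CAS | counter=5 r=(3,4) succ=(1,1) retry=(2,0)
7 | Q LOAD | counter=5 r=(3,5) succ=(1,1) retry=(2,0)
8 | Q CAS | counter=6 r=(3,5) succ=(1,2) retry=(2,0)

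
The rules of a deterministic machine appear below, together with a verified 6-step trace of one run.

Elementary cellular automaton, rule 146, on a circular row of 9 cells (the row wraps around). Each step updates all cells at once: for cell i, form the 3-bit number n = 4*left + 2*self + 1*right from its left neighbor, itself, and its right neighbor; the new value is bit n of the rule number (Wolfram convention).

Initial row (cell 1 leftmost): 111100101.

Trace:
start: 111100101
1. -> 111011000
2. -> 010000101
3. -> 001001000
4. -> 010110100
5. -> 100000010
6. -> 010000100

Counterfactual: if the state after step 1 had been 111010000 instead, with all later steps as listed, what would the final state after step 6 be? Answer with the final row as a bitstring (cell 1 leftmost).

state after step 1 := 111010000
2. -> 010001001
3. -> 001010110
4. -> 010000001
5. -> 001000010
6. -> 010100101

010100101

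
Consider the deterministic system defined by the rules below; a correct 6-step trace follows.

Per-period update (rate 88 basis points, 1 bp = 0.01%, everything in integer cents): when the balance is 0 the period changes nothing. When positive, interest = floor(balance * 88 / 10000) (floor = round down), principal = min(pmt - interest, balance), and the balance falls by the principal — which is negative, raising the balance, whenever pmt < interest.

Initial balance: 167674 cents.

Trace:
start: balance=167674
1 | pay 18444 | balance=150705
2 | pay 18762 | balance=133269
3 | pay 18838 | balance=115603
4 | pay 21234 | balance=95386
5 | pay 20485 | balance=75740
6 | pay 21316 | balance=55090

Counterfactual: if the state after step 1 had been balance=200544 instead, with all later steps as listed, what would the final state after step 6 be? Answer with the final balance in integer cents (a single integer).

107160

state after step 1 := balance=200544
2 | pay 18762 | balance=183546
3 | pay 18838 | balance=166323
4 | pay 21234 | balance=146552
5 | pay 20485 | balance=127356
6 | pay 21316 | balance=107160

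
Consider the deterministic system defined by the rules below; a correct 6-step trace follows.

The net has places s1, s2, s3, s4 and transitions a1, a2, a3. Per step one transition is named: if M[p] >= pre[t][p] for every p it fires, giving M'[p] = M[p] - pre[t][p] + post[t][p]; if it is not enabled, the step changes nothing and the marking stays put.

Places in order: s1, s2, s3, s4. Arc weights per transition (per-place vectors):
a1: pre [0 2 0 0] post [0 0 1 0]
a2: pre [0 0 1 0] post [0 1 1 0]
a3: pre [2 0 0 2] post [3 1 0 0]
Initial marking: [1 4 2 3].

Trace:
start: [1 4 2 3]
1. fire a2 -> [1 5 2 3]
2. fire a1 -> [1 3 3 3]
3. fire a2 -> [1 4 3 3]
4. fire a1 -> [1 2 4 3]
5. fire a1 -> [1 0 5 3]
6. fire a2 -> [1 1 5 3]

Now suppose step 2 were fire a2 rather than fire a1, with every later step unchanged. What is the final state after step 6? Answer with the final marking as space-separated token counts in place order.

(re-executing from step 2 with the substitution; state before step 2: [1 5 2 3])
2. fire a2 -> [1 6 2 3]
3. fire a2 -> [1 7 2 3]
4. fire a1 -> [1 5 3 3]
5. fire a1 -> [1 3 4 3]
6. fire a2 -> [1 4 4 3]

1 4 4 3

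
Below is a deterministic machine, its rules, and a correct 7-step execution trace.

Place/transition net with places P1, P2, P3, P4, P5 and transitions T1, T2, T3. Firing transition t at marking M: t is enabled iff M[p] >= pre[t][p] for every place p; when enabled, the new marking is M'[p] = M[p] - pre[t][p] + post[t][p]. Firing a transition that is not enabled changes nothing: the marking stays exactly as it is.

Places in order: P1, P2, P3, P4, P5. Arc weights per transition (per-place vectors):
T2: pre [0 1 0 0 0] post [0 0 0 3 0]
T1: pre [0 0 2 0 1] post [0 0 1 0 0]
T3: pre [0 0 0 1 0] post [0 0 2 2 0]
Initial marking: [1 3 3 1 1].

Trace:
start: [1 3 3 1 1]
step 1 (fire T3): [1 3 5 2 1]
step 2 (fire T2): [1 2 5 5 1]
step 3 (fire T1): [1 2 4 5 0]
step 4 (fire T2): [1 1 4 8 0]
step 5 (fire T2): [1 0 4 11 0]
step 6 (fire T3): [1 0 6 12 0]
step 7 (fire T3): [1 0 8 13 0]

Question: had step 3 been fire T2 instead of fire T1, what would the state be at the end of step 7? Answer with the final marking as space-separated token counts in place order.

1 0 9 13 1

(re-executing from step 3 with the substitution; state before step 3: [1 2 5 5 1])
step 3 (fire T2): [1 1 5 8 1]
step 4 (fire T2): [1 0 5 11 1]
step 5 (fire T2): [1 0 5 11 1]
step 6 (fire T3): [1 0 7 12 1]
step 7 (fire T3): [1 0 9 13 1]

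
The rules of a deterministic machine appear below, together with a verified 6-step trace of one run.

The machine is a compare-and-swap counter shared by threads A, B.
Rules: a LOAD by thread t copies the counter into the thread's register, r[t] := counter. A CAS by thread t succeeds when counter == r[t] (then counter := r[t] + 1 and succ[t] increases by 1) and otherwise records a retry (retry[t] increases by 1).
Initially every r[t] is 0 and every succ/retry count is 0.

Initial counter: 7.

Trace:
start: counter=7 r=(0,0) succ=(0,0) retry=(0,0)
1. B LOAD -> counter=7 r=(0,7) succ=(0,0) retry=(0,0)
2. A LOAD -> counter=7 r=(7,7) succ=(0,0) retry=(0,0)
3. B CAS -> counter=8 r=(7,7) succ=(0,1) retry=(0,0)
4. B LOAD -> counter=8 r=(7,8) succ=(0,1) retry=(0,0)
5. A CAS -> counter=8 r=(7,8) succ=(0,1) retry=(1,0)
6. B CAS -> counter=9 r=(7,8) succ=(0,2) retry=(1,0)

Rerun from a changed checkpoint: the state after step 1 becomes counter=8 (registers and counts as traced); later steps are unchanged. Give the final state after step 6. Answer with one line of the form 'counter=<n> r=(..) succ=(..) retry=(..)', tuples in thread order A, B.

counter=9 r=(8,8) succ=(1,0) retry=(0,2)

state after step 1 := counter=8 r=(0,7) succ=(0,0) retry=(0,0)
2. A LOAD -> counter=8 r=(8,7) succ=(0,0) retry=(0,0)
3. B CAS -> counter=8 r=(8,7) succ=(0,0) retry=(0,1)
4. B LOAD -> counter=8 r=(8,8) succ=(0,0) retry=(0,1)
5. A CAS -> counter=9 r=(8,8) succ=(1,0) retry=(0,1)
6. B CAS -> counter=9 r=(8,8) succ=(1,0) retry=(0,2)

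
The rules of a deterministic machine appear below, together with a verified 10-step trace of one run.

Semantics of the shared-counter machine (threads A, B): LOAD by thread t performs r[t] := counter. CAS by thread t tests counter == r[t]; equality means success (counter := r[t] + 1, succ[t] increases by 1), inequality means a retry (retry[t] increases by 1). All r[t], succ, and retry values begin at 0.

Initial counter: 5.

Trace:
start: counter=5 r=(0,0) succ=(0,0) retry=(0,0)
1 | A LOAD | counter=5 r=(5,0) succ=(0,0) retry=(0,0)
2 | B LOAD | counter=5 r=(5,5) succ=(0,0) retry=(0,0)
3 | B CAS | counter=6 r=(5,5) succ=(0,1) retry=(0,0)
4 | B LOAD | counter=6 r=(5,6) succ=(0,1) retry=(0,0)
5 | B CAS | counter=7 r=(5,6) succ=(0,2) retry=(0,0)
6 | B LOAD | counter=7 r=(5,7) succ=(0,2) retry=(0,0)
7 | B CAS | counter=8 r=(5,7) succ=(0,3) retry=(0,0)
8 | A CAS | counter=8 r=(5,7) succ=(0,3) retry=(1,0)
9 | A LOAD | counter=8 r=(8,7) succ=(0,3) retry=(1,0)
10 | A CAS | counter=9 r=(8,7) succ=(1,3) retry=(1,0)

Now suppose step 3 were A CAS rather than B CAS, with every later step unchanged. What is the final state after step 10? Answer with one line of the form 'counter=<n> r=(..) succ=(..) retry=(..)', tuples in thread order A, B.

counter=9 r=(8,7) succ=(2,2) retry=(1,0)

(re-executing from step 3 with the substitution; state before step 3: counter=5 r=(5,5) succ=(0,0) retry=(0,0))
3 | A CAS | counter=6 r=(5,5) succ=(1,0) retry=(0,0)
4 | B LOAD | counter=6 r=(5,6) succ=(1,0) retry=(0,0)
5 | B CAS | counter=7 r=(5,6) succ=(1,1) retry=(0,0)
6 | B LOAD | counter=7 r=(5,7) succ=(1,1) retry=(0,0)
7 | B CAS | counter=8 r=(5,7) succ=(1,2) retry=(0,0)
8 | A CAS | counter=8 r=(5,7) succ=(1,2) retry=(1,0)
9 | A LOAD | counter=8 r=(8,7) succ=(1,2) retry=(1,0)
10 | A CAS | counter=9 r=(8,7) succ=(2,2) retry=(1,0)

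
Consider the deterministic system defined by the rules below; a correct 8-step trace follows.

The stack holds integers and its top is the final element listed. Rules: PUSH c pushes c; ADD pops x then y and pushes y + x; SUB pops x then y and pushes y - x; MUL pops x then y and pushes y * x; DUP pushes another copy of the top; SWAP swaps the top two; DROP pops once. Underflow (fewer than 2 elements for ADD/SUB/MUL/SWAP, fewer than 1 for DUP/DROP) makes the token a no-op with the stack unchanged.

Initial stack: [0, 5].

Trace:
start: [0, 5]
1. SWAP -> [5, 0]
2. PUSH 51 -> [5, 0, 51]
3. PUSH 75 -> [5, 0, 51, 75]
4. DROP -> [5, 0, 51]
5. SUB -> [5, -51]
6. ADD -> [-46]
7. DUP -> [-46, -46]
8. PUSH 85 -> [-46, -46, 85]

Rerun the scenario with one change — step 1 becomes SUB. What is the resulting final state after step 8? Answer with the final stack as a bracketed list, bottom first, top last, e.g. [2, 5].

(re-executing from step 1 with the substitution; state before step 1: [0, 5])
1. SUB -> [-5]
2. PUSH 51 -> [-5, 51]
3. PUSH 75 -> [-5, 51, 75]
4. DROP -> [-5, 51]
5. SUB -> [-56]
6. ADD -> [-56]
7. DUP -> [-56, -56]
8. PUSH 85 -> [-56, -56, 85]

[-56, -56, 85]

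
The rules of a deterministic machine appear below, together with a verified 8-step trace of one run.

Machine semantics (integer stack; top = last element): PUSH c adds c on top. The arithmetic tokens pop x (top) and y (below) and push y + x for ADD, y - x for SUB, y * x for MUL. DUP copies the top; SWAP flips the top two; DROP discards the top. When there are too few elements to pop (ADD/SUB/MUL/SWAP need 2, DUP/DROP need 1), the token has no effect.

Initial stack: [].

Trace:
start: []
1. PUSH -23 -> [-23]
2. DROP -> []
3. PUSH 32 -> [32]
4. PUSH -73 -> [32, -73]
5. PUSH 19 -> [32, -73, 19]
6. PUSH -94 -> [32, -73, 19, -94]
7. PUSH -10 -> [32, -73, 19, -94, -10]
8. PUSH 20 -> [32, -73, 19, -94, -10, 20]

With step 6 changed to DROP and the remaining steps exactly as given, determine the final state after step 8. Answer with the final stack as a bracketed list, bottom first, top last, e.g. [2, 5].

(re-executing from step 6 with the substitution; state before step 6: [32, -73, 19])
6. DROP -> [32, -73]
7. PUSH -10 -> [32, -73, -10]
8. PUSH 20 -> [32, -73, -10, 20]

[32, -73, -10, 20]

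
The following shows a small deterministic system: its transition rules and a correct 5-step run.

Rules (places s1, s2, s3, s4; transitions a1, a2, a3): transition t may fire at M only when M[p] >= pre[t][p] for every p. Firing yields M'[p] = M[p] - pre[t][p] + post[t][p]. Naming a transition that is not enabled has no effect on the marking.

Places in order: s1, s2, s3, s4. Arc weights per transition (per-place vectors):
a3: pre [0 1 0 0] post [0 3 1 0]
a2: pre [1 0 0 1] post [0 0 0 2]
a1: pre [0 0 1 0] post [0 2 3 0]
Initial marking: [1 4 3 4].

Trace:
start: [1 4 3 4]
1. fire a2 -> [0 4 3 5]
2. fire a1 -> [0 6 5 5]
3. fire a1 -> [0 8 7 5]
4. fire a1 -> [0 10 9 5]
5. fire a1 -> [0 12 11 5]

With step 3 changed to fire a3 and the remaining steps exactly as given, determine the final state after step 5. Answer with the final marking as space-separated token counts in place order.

(re-executing from step 3 with the substitution; state before step 3: [0 6 5 5])
3. fire a3 -> [0 8 6 5]
4. fire a1 -> [0 10 8 5]
5. fire a1 -> [0 12 10 5]

0 12 10 5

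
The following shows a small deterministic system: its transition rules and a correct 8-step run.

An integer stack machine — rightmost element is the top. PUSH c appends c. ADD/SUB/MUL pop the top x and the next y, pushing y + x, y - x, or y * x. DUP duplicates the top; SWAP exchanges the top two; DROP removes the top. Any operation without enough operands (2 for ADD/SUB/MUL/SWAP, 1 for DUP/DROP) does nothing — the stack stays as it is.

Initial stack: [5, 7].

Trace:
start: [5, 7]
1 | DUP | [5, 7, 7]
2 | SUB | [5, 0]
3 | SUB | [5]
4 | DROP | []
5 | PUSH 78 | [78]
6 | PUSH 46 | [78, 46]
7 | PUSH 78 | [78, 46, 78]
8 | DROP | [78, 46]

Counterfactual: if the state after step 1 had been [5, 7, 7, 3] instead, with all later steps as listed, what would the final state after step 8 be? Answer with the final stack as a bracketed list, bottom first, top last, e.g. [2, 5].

[5, 78, 46]

state after step 1 := [5, 7, 7, 3]
2 | SUB | [5, 7, 4]
3 | SUB | [5, 3]
4 | DROP | [5]
5 | PUSH 78 | [5, 78]
6 | PUSH 46 | [5, 78, 46]
7 | PUSH 78 | [5, 78, 46, 78]
8 | DROP | [5, 78, 46]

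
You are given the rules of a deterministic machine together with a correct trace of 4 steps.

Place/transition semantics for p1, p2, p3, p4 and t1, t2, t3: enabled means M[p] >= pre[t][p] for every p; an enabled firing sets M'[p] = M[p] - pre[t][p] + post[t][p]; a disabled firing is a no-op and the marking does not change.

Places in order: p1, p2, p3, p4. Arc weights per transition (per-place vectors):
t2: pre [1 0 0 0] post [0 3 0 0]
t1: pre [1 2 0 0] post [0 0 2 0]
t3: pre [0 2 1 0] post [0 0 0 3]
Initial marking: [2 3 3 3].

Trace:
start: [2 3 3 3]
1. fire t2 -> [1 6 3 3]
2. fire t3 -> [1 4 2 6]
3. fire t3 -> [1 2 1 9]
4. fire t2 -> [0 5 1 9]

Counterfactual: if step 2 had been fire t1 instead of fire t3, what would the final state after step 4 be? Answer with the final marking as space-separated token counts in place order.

(re-executing from step 2 with the substitution; state before step 2: [1 6 3 3])
2. fire t1 -> [0 4 5 3]
3. fire t3 -> [0 2 4 6]
4. fire t2 -> [0 2 4 6]

0 2 4 6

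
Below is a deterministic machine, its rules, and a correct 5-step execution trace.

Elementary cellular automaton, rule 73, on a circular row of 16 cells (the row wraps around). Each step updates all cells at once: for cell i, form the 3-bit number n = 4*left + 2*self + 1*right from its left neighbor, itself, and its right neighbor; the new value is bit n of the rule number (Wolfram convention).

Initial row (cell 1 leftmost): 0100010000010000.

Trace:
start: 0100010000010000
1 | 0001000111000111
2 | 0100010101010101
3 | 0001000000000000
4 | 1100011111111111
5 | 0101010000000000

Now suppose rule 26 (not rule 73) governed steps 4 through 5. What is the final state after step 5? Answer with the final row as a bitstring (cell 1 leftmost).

0100010000000000

(re-executing steps 4..5 under rule 26; state before step 4: 0001000000000000)
4 | 0010100000000000
5 | 0100010000000000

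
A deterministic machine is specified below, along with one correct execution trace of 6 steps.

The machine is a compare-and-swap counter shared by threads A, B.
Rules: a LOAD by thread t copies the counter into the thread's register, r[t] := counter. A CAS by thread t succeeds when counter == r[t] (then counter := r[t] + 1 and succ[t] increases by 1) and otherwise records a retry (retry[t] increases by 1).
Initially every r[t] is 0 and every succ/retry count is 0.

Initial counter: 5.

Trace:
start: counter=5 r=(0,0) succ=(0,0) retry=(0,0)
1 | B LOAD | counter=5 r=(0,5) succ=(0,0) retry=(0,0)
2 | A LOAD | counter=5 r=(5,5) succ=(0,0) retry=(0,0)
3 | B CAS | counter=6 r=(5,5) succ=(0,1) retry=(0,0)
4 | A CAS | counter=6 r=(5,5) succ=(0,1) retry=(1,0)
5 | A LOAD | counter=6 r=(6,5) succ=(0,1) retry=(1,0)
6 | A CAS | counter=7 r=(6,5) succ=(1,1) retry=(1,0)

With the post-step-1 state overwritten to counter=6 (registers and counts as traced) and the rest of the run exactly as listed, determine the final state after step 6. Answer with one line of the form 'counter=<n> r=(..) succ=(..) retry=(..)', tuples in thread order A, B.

counter=8 r=(7,5) succ=(2,0) retry=(0,1)

state after step 1 := counter=6 r=(0,5) succ=(0,0) retry=(0,0)
2 | A LOAD | counter=6 r=(6,5) succ=(0,0) retry=(0,0)
3 | B CAS | counter=6 r=(6,5) succ=(0,0) retry=(0,1)
4 | A CAS | counter=7 r=(6,5) succ=(1,0) retry=(0,1)
5 | A LOAD | counter=7 r=(7,5) succ=(1,0) retry=(0,1)
6 | A CAS | counter=8 r=(7,5) succ=(2,0) retry=(0,1)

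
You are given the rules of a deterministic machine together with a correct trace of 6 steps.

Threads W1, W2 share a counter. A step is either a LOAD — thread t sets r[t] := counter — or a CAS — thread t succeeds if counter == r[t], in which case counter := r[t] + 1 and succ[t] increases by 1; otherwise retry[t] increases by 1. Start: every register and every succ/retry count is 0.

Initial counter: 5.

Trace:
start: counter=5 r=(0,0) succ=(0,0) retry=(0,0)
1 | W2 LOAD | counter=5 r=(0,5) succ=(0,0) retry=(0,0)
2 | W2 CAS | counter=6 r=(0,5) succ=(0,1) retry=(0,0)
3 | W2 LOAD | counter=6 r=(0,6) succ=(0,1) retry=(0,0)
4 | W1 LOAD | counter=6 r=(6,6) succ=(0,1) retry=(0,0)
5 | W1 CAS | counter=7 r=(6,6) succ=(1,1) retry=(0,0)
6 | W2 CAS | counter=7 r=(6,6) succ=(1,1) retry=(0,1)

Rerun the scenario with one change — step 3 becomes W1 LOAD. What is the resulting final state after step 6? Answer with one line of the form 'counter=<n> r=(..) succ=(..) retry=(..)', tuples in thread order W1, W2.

counter=7 r=(6,5) succ=(1,1) retry=(0,1)

(re-executing from step 3 with the substitution; state before step 3: counter=6 r=(0,5) succ=(0,1) retry=(0,0))
3 | W1 LOAD | counter=6 r=(6,5) succ=(0,1) retry=(0,0)
4 | W1 LOAD | counter=6 r=(6,5) succ=(0,1) retry=(0,0)
5 | W1 CAS | counter=7 r=(6,5) succ=(1,1) retry=(0,0)
6 | W2 CAS | counter=7 r=(6,5) succ=(1,1) retry=(0,1)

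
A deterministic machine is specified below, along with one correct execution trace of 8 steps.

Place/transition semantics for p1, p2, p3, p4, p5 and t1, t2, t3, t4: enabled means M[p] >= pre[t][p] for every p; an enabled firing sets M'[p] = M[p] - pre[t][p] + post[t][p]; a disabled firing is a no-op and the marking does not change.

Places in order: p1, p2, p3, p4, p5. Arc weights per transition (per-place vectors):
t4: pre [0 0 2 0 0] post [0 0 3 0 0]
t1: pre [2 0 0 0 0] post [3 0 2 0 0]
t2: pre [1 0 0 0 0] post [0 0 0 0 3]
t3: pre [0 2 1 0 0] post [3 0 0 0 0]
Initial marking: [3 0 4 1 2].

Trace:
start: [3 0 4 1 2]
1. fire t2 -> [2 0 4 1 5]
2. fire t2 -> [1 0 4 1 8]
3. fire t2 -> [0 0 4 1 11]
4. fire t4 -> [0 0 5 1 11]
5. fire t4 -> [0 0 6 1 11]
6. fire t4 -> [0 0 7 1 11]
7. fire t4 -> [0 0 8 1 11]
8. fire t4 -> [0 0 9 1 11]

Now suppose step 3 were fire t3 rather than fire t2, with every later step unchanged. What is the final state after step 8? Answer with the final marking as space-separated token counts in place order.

(re-executing from step 3 with the substitution; state before step 3: [1 0 4 1 8])
3. fire t3 -> [1 0 4 1 8]
4. fire t4 -> [1 0 5 1 8]
5. fire t4 -> [1 0 6 1 8]
6. fire t4 -> [1 0 7 1 8]
7. fire t4 -> [1 0 8 1 8]
8. fire t4 -> [1 0 9 1 8]

1 0 9 1 8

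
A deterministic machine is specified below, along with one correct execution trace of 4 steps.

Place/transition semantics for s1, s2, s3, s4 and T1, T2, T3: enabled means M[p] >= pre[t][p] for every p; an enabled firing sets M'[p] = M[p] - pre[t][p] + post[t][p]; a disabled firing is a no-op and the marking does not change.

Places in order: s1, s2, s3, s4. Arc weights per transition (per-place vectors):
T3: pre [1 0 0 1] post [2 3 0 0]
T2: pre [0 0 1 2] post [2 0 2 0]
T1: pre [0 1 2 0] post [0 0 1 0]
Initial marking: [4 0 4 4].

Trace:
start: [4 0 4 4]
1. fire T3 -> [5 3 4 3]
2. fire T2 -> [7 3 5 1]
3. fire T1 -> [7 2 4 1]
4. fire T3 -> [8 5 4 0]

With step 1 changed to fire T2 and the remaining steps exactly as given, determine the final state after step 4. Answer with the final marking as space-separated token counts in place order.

(re-executing from step 1 with the substitution; state before step 1: [4 0 4 4])
1. fire T2 -> [6 0 5 2]
2. fire T2 -> [8 0 6 0]
3. fire T1 -> [8 0 6 0]
4. fire T3 -> [8 0 6 0]

8 0 6 0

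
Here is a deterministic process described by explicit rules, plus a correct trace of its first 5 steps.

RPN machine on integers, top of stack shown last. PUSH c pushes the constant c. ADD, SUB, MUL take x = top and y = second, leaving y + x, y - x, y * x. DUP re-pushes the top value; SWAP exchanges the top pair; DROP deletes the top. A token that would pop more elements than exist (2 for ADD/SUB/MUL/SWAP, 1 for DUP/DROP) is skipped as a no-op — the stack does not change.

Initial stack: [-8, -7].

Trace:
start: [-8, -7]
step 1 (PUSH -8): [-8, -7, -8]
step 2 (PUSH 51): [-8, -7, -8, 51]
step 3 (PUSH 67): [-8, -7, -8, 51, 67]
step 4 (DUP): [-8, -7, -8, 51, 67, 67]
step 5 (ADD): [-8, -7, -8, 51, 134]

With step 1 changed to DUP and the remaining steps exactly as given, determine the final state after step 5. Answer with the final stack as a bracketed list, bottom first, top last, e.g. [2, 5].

(re-executing from step 1 with the substitution; state before step 1: [-8, -7])
step 1 (DUP): [-8, -7, -7]
step 2 (PUSH 51): [-8, -7, -7, 51]
step 3 (PUSH 67): [-8, -7, -7, 51, 67]
step 4 (DUP): [-8, -7, -7, 51, 67, 67]
step 5 (ADD): [-8, -7, -7, 51, 134]

[-8, -7, -7, 51, 134]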